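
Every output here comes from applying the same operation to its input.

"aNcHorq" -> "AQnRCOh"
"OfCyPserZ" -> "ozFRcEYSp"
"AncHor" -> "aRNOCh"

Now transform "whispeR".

WrHEIPS

The rule is to flip the case of every letter, then take characters alternately from the front and the back (1st, last, 2nd, 2nd-last, ...).
Applying that to "whispeR" gives "WrHEIPS".
(Check on "aNcHorq": → "AnChORQ" → "AQnRCOh" ✓)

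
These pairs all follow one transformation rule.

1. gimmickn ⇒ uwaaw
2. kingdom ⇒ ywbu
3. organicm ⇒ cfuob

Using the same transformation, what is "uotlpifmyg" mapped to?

ichzdwt

Rule — shift every letter 12 places backward in the alphabet (wrapping around), then delete the last 3 characters.
Applying both steps to "uotlpifmyg": "ichzdwtamu", then "ichzdwt".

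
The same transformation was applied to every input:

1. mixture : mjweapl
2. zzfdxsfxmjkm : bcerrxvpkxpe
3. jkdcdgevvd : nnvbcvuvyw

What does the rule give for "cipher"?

zwjuah

Looking at the pairs, the operation is to move the last 3 characters to the front (rotate right by 3), then shift every letter 8 places backward in the alphabet (wrapping around).
On "cipher": the first step gives "hercip", and the second then gives "zwjuah".
(Check on "jkdcdgevvd": → "vvdjkdcdge" → "nnvbcvuvyw" ✓)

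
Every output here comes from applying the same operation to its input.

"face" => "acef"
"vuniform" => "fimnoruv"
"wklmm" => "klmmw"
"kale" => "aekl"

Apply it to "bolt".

blot

Rule — sort the characters into alphabetical order.
So "bolt" becomes "blot".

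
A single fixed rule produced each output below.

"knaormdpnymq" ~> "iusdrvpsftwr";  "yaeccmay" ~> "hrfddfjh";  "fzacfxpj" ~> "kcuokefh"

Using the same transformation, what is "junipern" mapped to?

ujwsozsn

The pattern: swap the front and back halves of the string, then shift every letter 5 places forward in the alphabet (wrapping around).
Starting from "junipern": after the first operation, "pernjuni"; after the second, "ujwsozsn".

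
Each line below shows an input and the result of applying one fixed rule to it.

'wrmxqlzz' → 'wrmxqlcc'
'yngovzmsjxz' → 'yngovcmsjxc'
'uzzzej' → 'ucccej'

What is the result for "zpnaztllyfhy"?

The rule is to replace every "z" with "c".
For "zpnaztllyfhy" the result is "cpnactllyfhy".

cpnactllyfhy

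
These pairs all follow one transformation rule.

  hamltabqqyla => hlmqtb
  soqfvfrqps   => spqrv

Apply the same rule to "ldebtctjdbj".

Looking at the pairs, the operation is to keep every other character starting from the first (positions 1st, 3rd, 5th, ...), then take characters alternately from the front and the back (1st, last, 2nd, 2nd-last, ...).
"ldebtctjdbj" → "lettdj" → "ljedtt".

ljedtt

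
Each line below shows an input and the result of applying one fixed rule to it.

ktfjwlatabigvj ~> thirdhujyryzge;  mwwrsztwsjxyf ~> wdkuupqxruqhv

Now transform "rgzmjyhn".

The pattern: shift every letter 2 places backward in the alphabet (wrapping around), then move the last 2 characters to the front (rotate right by 2).
For "rgzmjyhn", step one produces "pexkhwfl"; step two turns that into "flpexkhw".

flpexkhw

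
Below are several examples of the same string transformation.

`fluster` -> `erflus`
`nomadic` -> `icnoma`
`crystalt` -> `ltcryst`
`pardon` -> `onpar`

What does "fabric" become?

icfab

The transformation: move the last 2 characters to the front (rotate right by 2), then delete the last character.
On "fabric": the first step gives "icfabr", and the second then gives "icfab".
(Check on "pardon": → "onpard" → "onpar" ✓)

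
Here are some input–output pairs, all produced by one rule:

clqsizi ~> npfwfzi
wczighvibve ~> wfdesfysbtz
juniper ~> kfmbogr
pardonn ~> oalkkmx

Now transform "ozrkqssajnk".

ohnppxgkhlw

The transformation: move the first 2 characters to the end (rotate left by 2), then shift every letter 3 places backward in the alphabet (wrapping around).
On "ozrkqssajnk": the first step gives "rkqssajnkoz", and the second then gives "ohnppxgkhlw".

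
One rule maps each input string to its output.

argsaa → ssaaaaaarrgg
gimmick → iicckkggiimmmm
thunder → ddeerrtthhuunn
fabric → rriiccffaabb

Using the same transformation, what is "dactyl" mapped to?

ttyyllddaacc

In each case the input is transformed by: move the last 3 characters to the front (rotate right by 3), then double every character.
Starting from "dactyl": after the first operation, "tyldac"; after the second, "ttyyllddaacc".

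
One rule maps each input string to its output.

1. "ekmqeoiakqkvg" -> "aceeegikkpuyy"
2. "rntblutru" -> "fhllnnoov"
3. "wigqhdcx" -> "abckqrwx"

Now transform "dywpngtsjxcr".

adhjlmnqrswx

The pattern: shift every letter 6 places backward in the alphabet (wrapping around), then sort the characters into alphabetical order.
Doing the same to "dywpngtsjxcr": "adhjlmnqrswx".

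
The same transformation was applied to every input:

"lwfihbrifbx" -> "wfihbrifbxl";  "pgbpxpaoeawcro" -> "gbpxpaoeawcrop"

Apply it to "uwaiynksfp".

waiynksfpu

Rule — move the first character to the end.
"uwaiynksfp" → "waiynksfpu".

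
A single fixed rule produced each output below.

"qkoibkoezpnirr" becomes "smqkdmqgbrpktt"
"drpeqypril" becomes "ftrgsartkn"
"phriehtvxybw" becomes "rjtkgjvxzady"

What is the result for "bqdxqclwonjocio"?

dsfzsenyqplqekq

Rule — shift every letter 2 places forward in the alphabet (wrapping around).
Applying that to "bqdxqclwonjocio" gives "dsfzsenyqplqekq".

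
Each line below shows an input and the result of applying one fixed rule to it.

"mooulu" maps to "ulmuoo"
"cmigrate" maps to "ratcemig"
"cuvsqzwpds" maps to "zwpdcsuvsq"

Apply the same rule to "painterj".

terpjain

The rule is to swap the first and last characters, then swap the front and back halves of the string.
Starting from "painterj": after the first operation, "jainterp"; after the second, "terpjain".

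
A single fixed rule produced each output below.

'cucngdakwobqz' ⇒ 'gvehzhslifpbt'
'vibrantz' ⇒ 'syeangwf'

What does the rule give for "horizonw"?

Rule — move the last 3 characters to the front (rotate right by 3), then shift every letter 5 places forward in the alphabet (wrapping around).
Starting from "horizonw": after the first operation, "onwhoriz"; after the second, "tsbmtwne".
(Check on "vibrantz": → "ntzvibra" → "syeangwf" ✓)

tsbmtwne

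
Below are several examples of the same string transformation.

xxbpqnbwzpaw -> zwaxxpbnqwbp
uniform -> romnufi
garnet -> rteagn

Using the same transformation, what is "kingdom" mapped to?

odmikgn

The rule is to swap each adjacent pair of characters (1↔2, 3↔4, ...), then move the last 3 characters to the front (rotate right by 3).
On "kingdom": the first step gives "ikgnodm", and the second then gives "odmikgn".
(Check on "uniform": → "nufirom" → "romnufi" ✓)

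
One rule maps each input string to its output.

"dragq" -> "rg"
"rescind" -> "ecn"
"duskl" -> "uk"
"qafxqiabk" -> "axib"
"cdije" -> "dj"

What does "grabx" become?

What's happening: keep every other character starting from the second (positions 2nd, 4th, 6th, ...).
For "grabx" the result is "rb".

rb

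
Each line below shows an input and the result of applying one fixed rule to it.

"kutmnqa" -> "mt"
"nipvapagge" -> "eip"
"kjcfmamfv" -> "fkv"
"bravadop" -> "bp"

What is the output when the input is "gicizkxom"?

imz

Each output is the input with this applied: sort the characters into alphabetical order, then keep one character in every 3, starting at position 3 (positions 3rd, 6th, 9th, ...).
On "gicizkxom": the first step gives "cgiikmoxz", and the second then gives "imz".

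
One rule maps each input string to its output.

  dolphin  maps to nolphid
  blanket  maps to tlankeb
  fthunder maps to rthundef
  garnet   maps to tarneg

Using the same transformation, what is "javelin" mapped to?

navelij

The pattern: swap the first and last characters.
Doing the same to "javelin": "navelij".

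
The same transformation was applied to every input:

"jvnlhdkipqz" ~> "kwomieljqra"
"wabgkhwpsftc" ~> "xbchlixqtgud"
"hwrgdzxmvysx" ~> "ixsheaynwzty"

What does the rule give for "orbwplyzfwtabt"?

pscxqmzagxubcu

In each case the input is transformed by: shift every letter 1 place forward in the alphabet (wrapping around).
So "orbwplyzfwtabt" becomes "pscxqmzagxubcu".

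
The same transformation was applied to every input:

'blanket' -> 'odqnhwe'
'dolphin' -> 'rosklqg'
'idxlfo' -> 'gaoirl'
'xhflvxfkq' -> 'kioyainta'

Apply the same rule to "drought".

Each output is the input with this applied: move the first character to the end, then shift every letter 3 places forward in the alphabet (wrapping around).
"drought" → "urxjkwg".

urxjkwg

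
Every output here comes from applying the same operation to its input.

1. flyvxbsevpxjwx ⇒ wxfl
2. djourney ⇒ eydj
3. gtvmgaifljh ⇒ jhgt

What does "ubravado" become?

Looking at the pairs, the operation is to move the first 2 characters to the end (rotate left by 2), then keep only the last 4 characters.
"ubravado" → "ravadoub" → "doub".

doub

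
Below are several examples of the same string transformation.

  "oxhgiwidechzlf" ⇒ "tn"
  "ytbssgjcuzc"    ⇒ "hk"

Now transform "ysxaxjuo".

Each output is the input with this applied: shift every letter 8 places forward in the alphabet (wrapping around), then keep only the last 2 characters.
For "ysxaxjuo", step one produces "gafifrcw"; step two turns that into "cw".
(Check on "ytbssgjcuzc": → "gbjaaorkchk" → "hk" ✓)

cw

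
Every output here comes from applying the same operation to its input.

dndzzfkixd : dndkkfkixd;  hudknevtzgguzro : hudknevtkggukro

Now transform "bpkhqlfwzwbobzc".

Looking at the pairs, the operation is to replace every "z" with "k".
"bpkhqlfwzwbobzc" → "bpkhqlfwkwbobkc".

bpkhqlfwkwbobkc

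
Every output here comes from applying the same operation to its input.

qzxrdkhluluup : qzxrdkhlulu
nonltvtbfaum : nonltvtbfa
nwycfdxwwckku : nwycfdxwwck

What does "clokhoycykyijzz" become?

Looking at the pairs, the operation is to delete the last 2 characters.
On "clokhoycykyijzz" that produces "clokhoycykyij".

clokhoycykyij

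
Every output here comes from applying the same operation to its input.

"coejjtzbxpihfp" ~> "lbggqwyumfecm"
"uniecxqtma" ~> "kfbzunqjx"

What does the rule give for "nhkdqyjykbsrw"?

The pattern: delete the first character, then shift every letter 3 places backward in the alphabet (wrapping around).
On "nhkdqyjykbsrw" that produces "ehanvgvhypot".

ehanvgvhypot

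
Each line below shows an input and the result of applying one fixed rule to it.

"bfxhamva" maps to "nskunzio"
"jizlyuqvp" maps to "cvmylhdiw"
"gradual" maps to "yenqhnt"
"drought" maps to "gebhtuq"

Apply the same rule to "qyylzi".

The pattern: shift every letter 13 places forward in the alphabet (wrapping around) — i.e. ROT13, then swap the first and last characters.
On "qyylzi" that produces "vllymd".

vllymd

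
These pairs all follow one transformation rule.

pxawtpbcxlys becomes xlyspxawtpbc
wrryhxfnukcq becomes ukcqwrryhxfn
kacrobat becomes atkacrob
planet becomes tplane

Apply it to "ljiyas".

sljiya

In each case the input is transformed by: move the first 2 characters to the end (rotate left by 2), then swap the front and back halves of the string.
On "ljiyas" that produces "sljiya".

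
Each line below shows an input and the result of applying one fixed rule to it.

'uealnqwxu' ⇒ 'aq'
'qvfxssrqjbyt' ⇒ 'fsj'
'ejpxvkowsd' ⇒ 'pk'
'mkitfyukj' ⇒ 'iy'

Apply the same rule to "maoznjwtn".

In each case the input is transformed by: keep one character in every 3, starting at position 3 (positions 3rd, 6th, 9th, ...), then delete the last character.
Doing the same to "maoznjwtn": "oj".
(Check on "qvfxssrqjbyt": → "fsjt" → "fsj" ✓)

oj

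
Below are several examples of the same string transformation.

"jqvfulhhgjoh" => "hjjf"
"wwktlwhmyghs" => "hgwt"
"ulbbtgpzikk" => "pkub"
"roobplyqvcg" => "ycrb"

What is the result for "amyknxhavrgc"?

The transformation: keep one character in every 3, starting at position 1 (positions 1st, 4th, 7th, ...), then swap the front and back halves of the string.
Starting from "amyknxhavrgc": after the first operation, "akhr"; after the second, "hrak".

hrak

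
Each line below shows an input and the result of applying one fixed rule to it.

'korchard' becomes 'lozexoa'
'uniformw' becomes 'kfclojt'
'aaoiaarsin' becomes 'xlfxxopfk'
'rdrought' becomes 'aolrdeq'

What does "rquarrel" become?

nrxoobi

Each output is the input with this applied: delete the first character, then shift every letter 3 places backward in the alphabet (wrapping around).
Working it through for "rquarrel": intermediate "quarrel", final "nrxoobi".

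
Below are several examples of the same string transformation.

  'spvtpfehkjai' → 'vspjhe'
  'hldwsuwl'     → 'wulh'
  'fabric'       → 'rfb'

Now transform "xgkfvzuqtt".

zvtqg

The rule is to sort the characters into reverse alphabetical order, then keep every other character starting from the first (positions 1st, 3rd, 5th, ...).
Working it through for "xgkfvzuqtt": intermediate "zxvuttqkgf", final "zvtqg".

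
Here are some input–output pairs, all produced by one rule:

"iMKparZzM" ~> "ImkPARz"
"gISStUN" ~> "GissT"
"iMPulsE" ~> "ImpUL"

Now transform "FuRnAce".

fUrNa

What's happening: flip the case of every letter, then delete the last 2 characters.
"FuRnAce" → "fUrNaCE" → "fUrNa".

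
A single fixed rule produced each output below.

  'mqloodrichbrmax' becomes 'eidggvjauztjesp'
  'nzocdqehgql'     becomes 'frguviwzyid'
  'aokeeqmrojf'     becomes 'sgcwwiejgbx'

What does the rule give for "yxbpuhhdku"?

qpthmzzvcm

The rule is to shift every letter 8 places backward in the alphabet (wrapping around).
Applying that to "yxbpuhhdku" gives "qpthmzzvcm".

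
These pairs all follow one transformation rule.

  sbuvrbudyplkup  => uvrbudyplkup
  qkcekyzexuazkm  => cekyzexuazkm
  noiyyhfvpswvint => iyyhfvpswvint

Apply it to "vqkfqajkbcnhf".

kfqajkbcnhf

The rule is to delete the first 2 characters.
"vqkfqajkbcnhf" → "kfqajkbcnhf".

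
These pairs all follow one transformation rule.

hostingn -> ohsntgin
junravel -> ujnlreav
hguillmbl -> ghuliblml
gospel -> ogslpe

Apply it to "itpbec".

The pattern: move the first character to the end, then take characters alternately from the front and the back (1st, last, 2nd, 2nd-last, ...).
"itpbec" → "tipcbe".
(Check on "hguillmbl": → "guillmblh" → "ghuliblml" ✓)

tipcbe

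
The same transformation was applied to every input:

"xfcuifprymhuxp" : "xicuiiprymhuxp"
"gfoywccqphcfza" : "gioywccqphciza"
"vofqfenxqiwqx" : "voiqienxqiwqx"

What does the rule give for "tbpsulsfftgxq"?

tbpsulsiitgxq

In each case the input is transformed by: replace every "f" with "i".
So "tbpsulsfftgxq" becomes "tbpsulsiitgxq".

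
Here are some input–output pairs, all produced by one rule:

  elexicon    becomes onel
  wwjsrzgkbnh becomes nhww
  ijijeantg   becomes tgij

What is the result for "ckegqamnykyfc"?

In each case the input is transformed by: move the last 2 characters to the front (rotate right by 2), then keep only the first 4 characters.
Working it through for "ckegqamnykyfc": intermediate "fcckegqamnyky", final "fcck".

fcck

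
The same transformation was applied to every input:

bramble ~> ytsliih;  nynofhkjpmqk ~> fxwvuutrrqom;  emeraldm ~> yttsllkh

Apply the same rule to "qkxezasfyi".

gfezxrpmlh

In each case the input is transformed by: sort the characters into reverse alphabetical order, then shift every letter 7 places forward in the alphabet (wrapping around).
"qkxezasfyi" → "zyxsqkifea" → "gfezxrpmlh".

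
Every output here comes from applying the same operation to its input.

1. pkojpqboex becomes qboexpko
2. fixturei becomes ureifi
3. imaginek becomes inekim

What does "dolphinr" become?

Each output is the input with this applied: swap the front and back halves of the string, then delete the last 2 characters.
Starting from "dolphinr": after the first operation, "hinrdolp"; after the second, "hinrdo".

hinrdo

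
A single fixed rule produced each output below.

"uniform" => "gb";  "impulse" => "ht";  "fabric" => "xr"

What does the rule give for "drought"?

Looking at the pairs, the operation is to shift every letter 11 places backward in the alphabet (wrapping around), then keep only the last 2 characters.
"drought" → "sgdjvwi" → "wi".

wi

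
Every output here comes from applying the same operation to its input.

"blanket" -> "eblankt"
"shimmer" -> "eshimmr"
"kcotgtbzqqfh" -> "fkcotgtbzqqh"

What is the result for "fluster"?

The transformation: move the last character to the front, then swap the first and last characters.
So "fluster" becomes "eflustr".

eflustr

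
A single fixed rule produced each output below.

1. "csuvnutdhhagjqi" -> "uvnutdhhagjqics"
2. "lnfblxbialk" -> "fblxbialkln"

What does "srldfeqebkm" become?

Rule — move the first 2 characters to the end (rotate left by 2).
So "srldfeqebkm" becomes "ldfeqebkmsr".

ldfeqebkmsr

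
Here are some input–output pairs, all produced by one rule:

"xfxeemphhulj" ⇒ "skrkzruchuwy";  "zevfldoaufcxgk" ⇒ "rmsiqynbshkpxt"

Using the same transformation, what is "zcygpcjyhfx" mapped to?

Looking at the pairs, the operation is to shift every letter 13 places forward in the alphabet (wrapping around) — i.e. ROT13, then swap each adjacent pair of characters (1↔2, 3↔4, ...).
Working it through for "zcygpcjyhfx": intermediate "mpltcpwlusk", final "pmtlpclwsuk".
(Check on "xfxeemphhulj": → "kskrrzcuuhyw" → "skrkzruchuwy" ✓)

pmtlpclwsuk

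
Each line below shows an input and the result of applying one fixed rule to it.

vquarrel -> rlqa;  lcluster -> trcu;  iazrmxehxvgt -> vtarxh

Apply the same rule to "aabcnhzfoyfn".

The pattern: keep every other character starting from the second (positions 2nd, 4th, 6th, ...), then move the last 2 characters to the front (rotate right by 2).
Applying both steps to "aabcnhzfoyfn": "achfyn", then "ynachf".
(Check on "vquarrel": → "qarl" → "rlqa" ✓)

ynachf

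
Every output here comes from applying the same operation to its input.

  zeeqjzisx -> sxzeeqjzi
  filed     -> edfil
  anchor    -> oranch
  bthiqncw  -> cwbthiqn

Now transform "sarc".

rcsa

The pattern: move the last 2 characters to the front (rotate right by 2).
For "sarc" the result is "rcsa".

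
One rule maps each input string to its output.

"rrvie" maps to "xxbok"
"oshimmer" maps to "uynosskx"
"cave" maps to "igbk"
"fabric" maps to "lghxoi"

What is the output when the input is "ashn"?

What's happening: shift every letter 6 places forward in the alphabet (wrapping around).
For "ashn" the result is "gynt".

gynt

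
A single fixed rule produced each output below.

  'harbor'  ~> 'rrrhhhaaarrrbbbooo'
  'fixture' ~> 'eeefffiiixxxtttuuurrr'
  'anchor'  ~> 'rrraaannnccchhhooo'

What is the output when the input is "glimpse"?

The pattern: move the last character to the front, then repeat every character 3 times.
Starting from "glimpse": after the first operation, "eglimps"; after the second, "eeegggllliiimmmpppsss".

eeegggllliiimmmpppsss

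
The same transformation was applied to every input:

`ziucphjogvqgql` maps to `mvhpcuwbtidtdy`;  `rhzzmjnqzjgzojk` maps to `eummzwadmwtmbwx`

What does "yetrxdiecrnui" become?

lrgekqvrpeahv

In each case the input is transformed by: shift every letter 13 places forward in the alphabet (wrapping around) — i.e. ROT13.
On "yetrxdiecrnui" that produces "lrgekqvrpeahv".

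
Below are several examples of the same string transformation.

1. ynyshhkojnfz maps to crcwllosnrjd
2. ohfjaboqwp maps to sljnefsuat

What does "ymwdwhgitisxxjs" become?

Rule — shift every letter 4 places forward in the alphabet (wrapping around).
On "ymwdwhgitisxxjs" that produces "cqahalkmxmwbbnw".

cqahalkmxmwbbnw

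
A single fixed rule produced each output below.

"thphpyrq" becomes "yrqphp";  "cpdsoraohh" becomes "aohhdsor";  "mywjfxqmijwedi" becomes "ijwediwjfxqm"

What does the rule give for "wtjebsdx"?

sdxjeb

Rule — delete the first 2 characters, then swap the front and back halves of the string.
Applying that to "wtjebsdx" gives "sdxjeb".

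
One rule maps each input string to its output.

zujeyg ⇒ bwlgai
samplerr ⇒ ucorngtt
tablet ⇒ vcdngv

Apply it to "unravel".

What's happening: shift every letter 2 places forward in the alphabet (wrapping around).
On "unravel" that produces "wptcxgn".

wptcxgn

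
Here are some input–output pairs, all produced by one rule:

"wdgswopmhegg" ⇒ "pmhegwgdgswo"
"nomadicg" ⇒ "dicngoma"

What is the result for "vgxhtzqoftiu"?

In each case the input is transformed by: swap the first and last characters, then swap the front and back halves of the string.
Applying both steps to "vgxhtzqoftiu": "ugxhtzqoftiv", then "qoftivugxhtz".
(Check on "wdgswopmhegg": → "gdgswopmhegw" → "pmhegwgdgswo" ✓)

qoftivugxhtz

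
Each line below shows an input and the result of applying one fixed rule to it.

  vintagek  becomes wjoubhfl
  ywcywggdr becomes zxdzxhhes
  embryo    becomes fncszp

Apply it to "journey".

The rule is to shift every letter 1 place forward in the alphabet (wrapping around).
"journey" → "kpvsofz".

kpvsofz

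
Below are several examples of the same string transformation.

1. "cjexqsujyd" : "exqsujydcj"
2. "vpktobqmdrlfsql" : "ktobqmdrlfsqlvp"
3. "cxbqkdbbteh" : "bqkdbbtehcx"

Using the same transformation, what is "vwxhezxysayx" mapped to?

xhezxysayxvw

What's happening: move the first 2 characters to the end (rotate left by 2).
So "vwxhezxysayx" becomes "xhezxysayxvw".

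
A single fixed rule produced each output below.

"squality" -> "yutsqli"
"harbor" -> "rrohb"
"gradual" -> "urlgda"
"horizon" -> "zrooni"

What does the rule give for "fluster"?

Rule — sort the characters into reverse alphabetical order, then delete the last character.
"fluster" → "utsrlf".

utsrlf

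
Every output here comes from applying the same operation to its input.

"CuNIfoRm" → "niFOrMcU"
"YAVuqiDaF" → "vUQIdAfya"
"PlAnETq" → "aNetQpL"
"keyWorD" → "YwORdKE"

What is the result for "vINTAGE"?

In each case the input is transformed by: move the first 2 characters to the end (rotate left by 2), then flip the case of every letter.
Starting from "vINTAGE": after the first operation, "NTAGEvI"; after the second, "ntageVi".
(Check on "PlAnETq": → "AnETqPl" → "aNetQpL" ✓)

ntageVi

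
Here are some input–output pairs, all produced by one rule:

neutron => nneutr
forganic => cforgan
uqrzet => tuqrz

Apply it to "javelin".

The rule is to move the last 2 characters to the front (rotate right by 2), then delete the first character.
"javelin" → "injavel" → "njavel".

njavel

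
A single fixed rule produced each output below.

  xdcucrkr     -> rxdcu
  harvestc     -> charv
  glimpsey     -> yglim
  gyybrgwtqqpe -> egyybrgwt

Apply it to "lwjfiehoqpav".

The pattern: move the last character to the front, then delete the last 3 characters.
"lwjfiehoqpav" → "vlwjfiehoqpa" → "vlwjfieho".

vlwjfieho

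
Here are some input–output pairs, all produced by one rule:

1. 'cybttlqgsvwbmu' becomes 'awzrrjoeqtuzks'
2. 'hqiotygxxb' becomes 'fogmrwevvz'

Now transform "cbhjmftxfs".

azfhkdrvdq

Looking at the pairs, the operation is to shift every letter 2 places backward in the alphabet (wrapping around).
For "cbhjmftxfs" the result is "azfhkdrvdq".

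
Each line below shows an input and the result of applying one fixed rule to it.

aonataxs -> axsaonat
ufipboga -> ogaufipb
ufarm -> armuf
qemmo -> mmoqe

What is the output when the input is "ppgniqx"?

iqxppgn

The rule is to move the last 3 characters to the front (rotate right by 3).
Doing the same to "ppgniqx": "iqxppgn".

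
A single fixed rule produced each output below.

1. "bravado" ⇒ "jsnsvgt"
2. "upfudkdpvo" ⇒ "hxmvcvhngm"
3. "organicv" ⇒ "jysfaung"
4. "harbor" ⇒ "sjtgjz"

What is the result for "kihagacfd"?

The pattern: shift every letter 8 places backward in the alphabet (wrapping around), then move the first character to the end.
For "kihagacfd", step one produces "cazsysuxv"; step two turns that into "azsysuxvc".

azsysuxvc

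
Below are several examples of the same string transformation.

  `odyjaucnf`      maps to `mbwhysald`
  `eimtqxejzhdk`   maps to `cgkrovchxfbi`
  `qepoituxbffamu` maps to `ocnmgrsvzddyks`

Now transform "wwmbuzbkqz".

uukzsxziox

Each output is the input with this applied: shift every letter 2 places backward in the alphabet (wrapping around).
"wwmbuzbkqz" → "uukzsxziox".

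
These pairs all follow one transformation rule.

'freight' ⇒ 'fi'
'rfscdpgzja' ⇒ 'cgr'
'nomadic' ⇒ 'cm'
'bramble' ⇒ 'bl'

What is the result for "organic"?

Looking at the pairs, the operation is to sort the characters into alphabetical order, then keep one character in every 3, starting at position 2 (positions 2nd, 5th, 8th, ...).
Working it through for "organic": intermediate "acginor", final "cn".

cn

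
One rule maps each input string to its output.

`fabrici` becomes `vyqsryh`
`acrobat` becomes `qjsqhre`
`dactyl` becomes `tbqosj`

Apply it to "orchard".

In each case the input is transformed by: take characters alternately from the front and the back (1st, last, 2nd, 2nd-last, ...), then shift every letter 10 places backward in the alphabet (wrapping around).
"orchard" → "odrrcah" → "ethhsqx".

ethhsqx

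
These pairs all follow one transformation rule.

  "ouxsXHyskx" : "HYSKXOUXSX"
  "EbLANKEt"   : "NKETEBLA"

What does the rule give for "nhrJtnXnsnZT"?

XNSNZTNHRJTN

In each case the input is transformed by: swap the front and back halves of the string, then convert every letter to uppercase.
Starting from "nhrJtnXnsnZT": after the first operation, "XnsnZTnhrJtn"; after the second, "XNSNZTNHRJTN".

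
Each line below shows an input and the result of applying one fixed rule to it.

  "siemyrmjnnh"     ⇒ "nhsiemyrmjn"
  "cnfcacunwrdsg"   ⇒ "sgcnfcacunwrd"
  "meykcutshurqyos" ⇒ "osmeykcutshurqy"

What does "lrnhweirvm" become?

The transformation: move the last 2 characters to the front (rotate right by 2).
"lrnhweirvm" → "vmlrnhweir".

vmlrnhweir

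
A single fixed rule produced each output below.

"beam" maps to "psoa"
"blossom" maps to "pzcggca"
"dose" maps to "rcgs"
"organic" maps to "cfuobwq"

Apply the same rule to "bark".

pofy

The transformation: shift every letter 12 places backward in the alphabet (wrapping around).
"bark" → "pofy".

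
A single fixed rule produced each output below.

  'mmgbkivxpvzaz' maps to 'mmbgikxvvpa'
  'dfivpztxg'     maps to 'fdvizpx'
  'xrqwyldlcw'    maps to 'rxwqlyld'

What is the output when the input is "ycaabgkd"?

The transformation: swap each adjacent pair of characters (1↔2, 3↔4, ...), then delete the last 2 characters.
Starting from "ycaabgkd": after the first operation, "cyaagbdk"; after the second, "cyaagb".

cyaagb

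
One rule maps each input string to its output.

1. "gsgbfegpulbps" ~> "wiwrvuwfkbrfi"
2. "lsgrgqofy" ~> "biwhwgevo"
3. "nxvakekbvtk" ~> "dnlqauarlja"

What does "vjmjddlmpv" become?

The rule is to shift every letter 10 places backward in the alphabet (wrapping around).
Applying that to "vjmjddlmpv" gives "lzczttbcfl".

lzczttbcfl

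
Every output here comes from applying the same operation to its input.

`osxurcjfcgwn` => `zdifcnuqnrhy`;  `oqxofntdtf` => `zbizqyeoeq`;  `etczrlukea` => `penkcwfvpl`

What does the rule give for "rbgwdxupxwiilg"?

Each output is the input with this applied: shift every letter 11 places forward in the alphabet (wrapping around).
Applying that to "rbgwdxupxwiilg" gives "cmrhoifaihttwr".

cmrhoifaihttwr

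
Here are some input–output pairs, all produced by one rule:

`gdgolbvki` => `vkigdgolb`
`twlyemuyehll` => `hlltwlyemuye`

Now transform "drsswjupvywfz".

wfzdrsswjupvy

Rule — move the last 3 characters to the front (rotate right by 3).
For "drsswjupvywfz" the result is "wfzdrsswjupvy".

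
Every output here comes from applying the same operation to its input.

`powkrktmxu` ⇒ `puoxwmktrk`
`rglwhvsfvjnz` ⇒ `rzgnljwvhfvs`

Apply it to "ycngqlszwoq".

What's happening: take characters alternately from the front and the back (1st, last, 2nd, 2nd-last, ...).
"ycngqlszwoq" → "yqconwgzqsl".

yqconwgzqsl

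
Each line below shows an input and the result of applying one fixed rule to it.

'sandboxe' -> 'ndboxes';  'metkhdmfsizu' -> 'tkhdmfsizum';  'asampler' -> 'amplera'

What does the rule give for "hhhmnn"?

hmnnh

What's happening: move the first 2 characters to the end (rotate left by 2), then delete the last character.
Applying both steps to "hhhmnn": "hmnnhh", then "hmnnh".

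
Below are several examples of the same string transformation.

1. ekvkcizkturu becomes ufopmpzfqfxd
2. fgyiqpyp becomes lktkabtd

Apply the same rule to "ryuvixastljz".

vnogeumtpqds

The pattern: swap the front and back halves of the string, then shift every letter 5 places backward in the alphabet (wrapping around).
On "ryuvixastljz": the first step gives "astljzryuvix", and the second then gives "vnogeumtpqds".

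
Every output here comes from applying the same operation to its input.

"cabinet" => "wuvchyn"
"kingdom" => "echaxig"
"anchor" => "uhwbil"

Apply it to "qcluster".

The pattern: shift every letter 6 places backward in the alphabet (wrapping around).
So "qcluster" becomes "kwfomnyl".

kwfomnyl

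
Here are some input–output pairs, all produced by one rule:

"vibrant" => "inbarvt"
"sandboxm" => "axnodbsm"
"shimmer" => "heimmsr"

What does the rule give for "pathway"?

aatwhpy

The rule is to take characters alternately from the front and the back (1st, last, 2nd, 2nd-last, ...), then move the first 2 characters to the end (rotate left by 2).
For "pathway", step one produces "pyaatwh"; step two turns that into "aatwhpy".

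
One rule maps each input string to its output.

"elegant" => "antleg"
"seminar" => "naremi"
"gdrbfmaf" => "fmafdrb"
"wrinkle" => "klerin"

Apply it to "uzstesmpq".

In each case the input is transformed by: delete the first character, then move the first 3 characters to the end (rotate left by 3).
For "uzstesmpq", step one produces "zstesmpq"; step two turns that into "esmpqzst".

esmpqzst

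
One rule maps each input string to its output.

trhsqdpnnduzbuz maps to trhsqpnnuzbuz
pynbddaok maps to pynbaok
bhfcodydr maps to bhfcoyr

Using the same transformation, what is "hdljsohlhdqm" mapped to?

The transformation: remove every "d".
"hdljsohlhdqm" → "hljsohlhqm".

hljsohlhqm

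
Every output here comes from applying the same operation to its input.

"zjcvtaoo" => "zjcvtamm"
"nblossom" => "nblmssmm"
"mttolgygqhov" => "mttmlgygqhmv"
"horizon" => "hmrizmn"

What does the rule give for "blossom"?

blmssmm

The rule is to replace every "o" with "m".
For "blossom" the result is "blmssmm".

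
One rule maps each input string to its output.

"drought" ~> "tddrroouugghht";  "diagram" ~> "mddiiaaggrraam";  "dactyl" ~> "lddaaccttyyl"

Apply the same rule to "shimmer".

Rule — double every character, then move the last character to the front.
On "shimmer" that produces "rsshhiimmmmeer".

rsshhiimmmmeer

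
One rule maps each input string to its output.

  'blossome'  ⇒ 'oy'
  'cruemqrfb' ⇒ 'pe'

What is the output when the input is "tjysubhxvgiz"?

gw

What's happening: shift every letter 13 places forward in the alphabet (wrapping around) — i.e. ROT13, then keep only the first 2 characters.
Applying both steps to "tjysubhxvgiz": "gwlfhoukitvm", then "gw".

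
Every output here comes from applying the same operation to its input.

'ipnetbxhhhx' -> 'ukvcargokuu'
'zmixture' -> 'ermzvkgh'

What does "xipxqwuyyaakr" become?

Rule — move the last 2 characters to the front (rotate right by 2), then shift every letter 13 places forward in the alphabet (wrapping around) — i.e. ROT13.
Applying both steps to "xipxqwuyyaakr": "krxipxqwuyyaa", then "xekvckdjhllnn".

xekvckdjhllnn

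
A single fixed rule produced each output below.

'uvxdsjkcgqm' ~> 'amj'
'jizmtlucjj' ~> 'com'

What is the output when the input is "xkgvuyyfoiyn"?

Looking at the pairs, the operation is to keep one character in every 3, starting at position 3 (positions 3rd, 6th, 9th, ...), then shift every letter 3 places forward in the alphabet (wrapping around).
For "xkgvuyyfoiyn", step one produces "gyon"; step two turns that into "jbrq".
(Check on "uvxdsjkcgqm": → "xjg" → "amj" ✓)

jbrq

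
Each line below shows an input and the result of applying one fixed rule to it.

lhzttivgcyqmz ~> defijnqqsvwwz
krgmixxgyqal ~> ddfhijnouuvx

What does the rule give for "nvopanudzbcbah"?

aekklmrswxxyyz

Each output is the input with this applied: shift every letter 3 places backward in the alphabet (wrapping around), then sort the characters into alphabetical order.
For "nvopanudzbcbah", step one produces "kslmxkrawyzyxe"; step two turns that into "aekklmrswxxyyz".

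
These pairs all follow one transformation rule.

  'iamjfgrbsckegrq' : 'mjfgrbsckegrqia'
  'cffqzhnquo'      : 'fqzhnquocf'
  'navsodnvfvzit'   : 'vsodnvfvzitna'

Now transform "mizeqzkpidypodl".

zeqzkpidypodlmi

Each output is the input with this applied: move the first 2 characters to the end (rotate left by 2).
So "mizeqzkpidypodl" becomes "zeqzkpidypodlmi".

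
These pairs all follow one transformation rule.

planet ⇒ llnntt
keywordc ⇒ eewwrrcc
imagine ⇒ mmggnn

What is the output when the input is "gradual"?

Each output is the input with this applied: keep every other character starting from the second (positions 2nd, 4th, 6th, ...), then double every character.
For "gradual", step one produces "rda"; step two turns that into "rrddaa".

rrddaa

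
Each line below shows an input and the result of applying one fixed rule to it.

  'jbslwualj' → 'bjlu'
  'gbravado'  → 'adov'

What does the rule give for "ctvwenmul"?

What's happening: sort the characters into alphabetical order, then keep every other character starting from the second (positions 2nd, 4th, 6th, ...).
On "ctvwenmul": the first step gives "celmntuvw", and the second then gives "emtv".

emtv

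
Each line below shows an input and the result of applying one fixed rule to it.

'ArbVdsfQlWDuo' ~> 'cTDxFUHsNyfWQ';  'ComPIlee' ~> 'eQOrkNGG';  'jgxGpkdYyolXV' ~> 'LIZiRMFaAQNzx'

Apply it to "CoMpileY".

eQoRKNGa

Looking at the pairs, the operation is to flip the case of every letter, then shift every letter 2 places forward in the alphabet (wrapping around).
Working it through for "CoMpileY": intermediate "cOmPILEy", final "eQoRKNGa".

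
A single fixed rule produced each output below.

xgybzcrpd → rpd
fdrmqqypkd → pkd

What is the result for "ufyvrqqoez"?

oez

Rule — keep only the last 3 characters.
Doing the same to "ufyvrqqoez": "oez".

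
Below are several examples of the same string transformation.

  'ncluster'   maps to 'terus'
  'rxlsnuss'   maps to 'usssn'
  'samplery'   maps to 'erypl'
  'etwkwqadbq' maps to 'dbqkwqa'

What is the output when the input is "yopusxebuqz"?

The rule is to delete the first 3 characters, then move the last 3 characters to the front (rotate right by 3).
"yopusxebuqz" → "usxebuqz" → "uqzusxeb".

uqzusxeb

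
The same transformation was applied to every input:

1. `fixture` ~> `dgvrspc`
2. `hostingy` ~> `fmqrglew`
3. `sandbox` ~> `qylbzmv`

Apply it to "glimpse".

What's happening: shift every letter 2 places backward in the alphabet (wrapping around).
So "glimpse" becomes "ejgknqc".

ejgknqc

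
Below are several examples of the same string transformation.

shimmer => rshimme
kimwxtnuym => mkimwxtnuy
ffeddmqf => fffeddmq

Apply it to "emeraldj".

jemerald

In each case the input is transformed by: move the last character to the front.
On "emeraldj" that produces "jemerald".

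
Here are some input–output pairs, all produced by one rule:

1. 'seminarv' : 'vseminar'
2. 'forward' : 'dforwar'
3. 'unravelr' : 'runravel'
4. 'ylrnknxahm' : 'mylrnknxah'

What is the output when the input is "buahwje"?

What's happening: move the last character to the front.
Doing the same to "buahwje": "ebuahwj".

ebuahwj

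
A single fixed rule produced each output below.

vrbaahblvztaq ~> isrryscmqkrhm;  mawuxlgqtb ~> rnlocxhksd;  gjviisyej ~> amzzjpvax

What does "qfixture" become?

wzoklivh

Each output is the input with this applied: shift every letter 9 places backward in the alphabet (wrapping around), then move the first character to the end.
Starting from "qfixture": after the first operation, "hwzokliv"; after the second, "wzoklivh".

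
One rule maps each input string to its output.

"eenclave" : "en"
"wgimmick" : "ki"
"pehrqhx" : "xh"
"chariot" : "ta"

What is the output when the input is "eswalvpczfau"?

uwvz

The transformation: move the last 3 characters to the front (rotate right by 3), then keep one character in every 3, starting at position 3 (positions 3rd, 6th, 9th, ...).
On "eswalvpczfau": the first step gives "faueswalvpcz", and the second then gives "uwvz".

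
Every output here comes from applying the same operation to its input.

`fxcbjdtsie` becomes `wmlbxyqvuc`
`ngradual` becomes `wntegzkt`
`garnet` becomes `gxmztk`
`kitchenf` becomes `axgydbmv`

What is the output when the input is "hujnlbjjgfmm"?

The pattern: swap the front and back halves of the string, then shift every letter 7 places backward in the alphabet (wrapping around).
Applying both steps to "hujnlbjjgfmm": "jjgfmmhujnlb", then "cczyffancgeu".
(Check on "kitchenf": → "henfkitc" → "axgydbmv" ✓)

cczyffancgeu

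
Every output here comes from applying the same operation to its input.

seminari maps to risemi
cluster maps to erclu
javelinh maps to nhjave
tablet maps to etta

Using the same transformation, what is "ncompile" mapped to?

lencom

The rule is to move the last 2 characters to the front (rotate right by 2), then delete the last 2 characters.
"ncompile" → "lencompi" → "lencom".
(Check on "tablet": → "ettabl" → "etta" ✓)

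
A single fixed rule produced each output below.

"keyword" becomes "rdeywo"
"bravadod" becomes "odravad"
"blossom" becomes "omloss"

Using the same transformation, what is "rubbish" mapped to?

Rule — delete the first character, then move the last 2 characters to the front (rotate right by 2).
Doing the same to "rubbish": "shubbi".

shubbi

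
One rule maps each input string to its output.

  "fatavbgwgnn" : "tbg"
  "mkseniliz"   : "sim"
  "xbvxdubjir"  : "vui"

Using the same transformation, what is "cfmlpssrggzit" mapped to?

Looking at the pairs, the operation is to swap the first and last characters, then keep one character in every 3, starting at position 3 (positions 3rd, 6th, 9th, ...).
"cfmlpssrggzit" → "tfmlpssrggzic" → "msgi".

msgi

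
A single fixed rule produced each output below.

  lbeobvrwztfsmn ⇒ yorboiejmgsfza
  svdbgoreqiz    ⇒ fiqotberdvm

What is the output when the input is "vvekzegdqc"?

The pattern: shift every letter 13 places forward in the alphabet (wrapping around) — i.e. ROT13.
Doing the same to "vvekzegdqc": "iirxmrtqdp".

iirxmrtqdp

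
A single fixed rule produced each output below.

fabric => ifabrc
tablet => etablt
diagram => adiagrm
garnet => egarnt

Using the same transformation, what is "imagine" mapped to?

Looking at the pairs, the operation is to move the last character to the front, then swap the first and last characters.
Working it through for "imagine": intermediate "eimagin", final "nimagie".

nimagie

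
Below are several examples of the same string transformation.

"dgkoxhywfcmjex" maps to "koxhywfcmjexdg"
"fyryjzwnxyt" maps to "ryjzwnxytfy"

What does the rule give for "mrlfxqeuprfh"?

lfxqeuprfhmr

The rule is to move the first 2 characters to the end (rotate left by 2).
For "mrlfxqeuprfh" the result is "lfxqeuprfhmr".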